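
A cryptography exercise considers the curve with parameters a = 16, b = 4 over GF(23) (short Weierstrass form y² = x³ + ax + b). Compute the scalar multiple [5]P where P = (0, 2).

(18, 11)

Double-and-add on 5 = (101)₂. Start with P = (0, 2) for the leading 1-bit.
double: tangent at (0, 2): λ = (3·0² + 16)/(2·2) ≡ 16/4. 4⁻¹ ≡ 6 (mod 23), so λ ≡ 16·6 ≡ 4.
  x = λ² - 0 - 0 = 16 - 0 ≡ 16; y = λ·(0 - 16) - 2 ≡ 3. → (16, 3)
double: tangent at (16, 3): λ = (3·16² + 16)/(2·3) ≡ 2/6. 6⁻¹ ≡ 4 (mod 23) since 6·4 = 24 ≡ 1, so λ ≡ 2·4 ≡ 8.
  x = λ² - 16 - 16 = 64 - 32 ≡ 9; y = λ·(16 - 9) - 3 ≡ 7. → (9, 7)
add P: (9, 7) + (0, 2). λ = (2 - 7)/(0 - 9) ≡ 18/14 mod 23. 14⁻¹ ≡ 5 (mod 23), so λ ≡ 21.
  x = λ² - 9 - 0 = 441 - 9 ≡ 18; y = λ·(9 - 18) - 7 ≡ 11. → (18, 11)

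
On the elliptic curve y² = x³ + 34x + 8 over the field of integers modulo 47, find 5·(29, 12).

O

Write P = (29, 12).
Repeated addition: build up to 5P.
2P: tangent at (29, 12): λ = (3·29² + 34)/(2·12) ≡ 19/24. 24⁻¹ ≡ 2 (mod 47) since 24·2 = 48 ≡ 1, so λ ≡ 19·2 ≡ 38.
  x = λ² - 29 - 29 = 1444 - 58 ≡ 23; y = λ·(29 - 23) - 12 ≡ 28. → (23, 28)
3P: (23, 28) + (29, 12). λ = (12 - 28)/(29 - 23) ≡ 31/6 mod 47. 6⁻¹ ≡ 8 (mod 47) since 6·8 = 48 ≡ 1, so λ ≡ 13.
  x = λ² - 23 - 29 = 169 - 52 ≡ 23; y = λ·(23 - 23) - 28 ≡ 19. → (23, 19)
4P: (23, 19) + (29, 12). λ = (12 - 19)/(29 - 23) ≡ 40/6 mod 47. 6⁻¹ ≡ 8 (mod 47) since 6·8 = 48 ≡ 1, so λ ≡ 38.
  x = λ² - 23 - 29 = 1444 - 52 ≡ 29; y = λ·(23 - 29) - 19 ≡ 35. → (29, 35)
5P: (29, 35) + (29, 12): same x and y₁ ≡ -y₂, so the sum is ∞.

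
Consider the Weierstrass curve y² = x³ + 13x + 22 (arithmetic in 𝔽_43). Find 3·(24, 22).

Write G = (24, 22).
Repeated addition: build up to 3G.
2G: tangent at (24, 22): λ = (3·24² + 13)/(2·22) ≡ 21/1. 1⁻¹ ≡ 1 (mod 43), so λ ≡ 21·1 ≡ 21.
  x = λ² - 24 - 24 = 441 - 48 ≡ 6; y = λ·(24 - 6) - 22 ≡ 12. → (6, 12)
3G: (6, 12) + (24, 22). λ = (22 - 12)/(24 - 6) ≡ 10/18 mod 43. 18⁻¹ ≡ 12 (mod 43) since 18·12 = 216 ≡ 1, so λ ≡ 34.
  x = λ² - 6 - 24 = 1156 - 30 ≡ 8; y = λ·(6 - 8) - 12 ≡ 6. → (8, 6)

(8, 6)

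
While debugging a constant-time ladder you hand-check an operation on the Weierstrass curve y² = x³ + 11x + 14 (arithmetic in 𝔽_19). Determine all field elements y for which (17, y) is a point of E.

none

x³ + 11x + 14 = 5114 ≡ 3 (mod 19).
3 is a non-residue mod 19; no y exists.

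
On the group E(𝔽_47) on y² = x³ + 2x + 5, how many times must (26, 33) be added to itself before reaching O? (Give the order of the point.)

7

2P: tangent at (26, 33): λ = (3·26² + 2)/(2·33) ≡ 9/19. 19⁻¹ ≡ 5 (mod 47), so λ ≡ 9·5 ≡ 45.
  x = λ² - 26 - 26 = 2025 - 52 ≡ 46; y = λ·(26 - 46) - 33 ≡ 7. → (46, 7)
3P: (46, 7) + (26, 33). λ = (33 - 7)/(26 - 46) ≡ 26/27 mod 47. 27⁻¹ ≡ 7 (mod 47) since 27·7 = 189 ≡ 1, so λ ≡ 41.
  x = λ² - 46 - 26 = 1681 - 72 ≡ 11; y = λ·(46 - 11) - 7 ≡ 18. → (11, 18)
4P: (11, 18) + (26, 33). λ = (33 - 18)/(26 - 11) ≡ 15/15 mod 47. 15⁻¹ ≡ 22 (mod 47) since 15·22 = 330 ≡ 1, so λ ≡ 1.
  x = λ² - 11 - 26 = 1 - 37 ≡ 11; y = λ·(11 - 11) - 18 ≡ 29. → (11, 29)
5P: (11, 29) + (26, 33). λ = (33 - 29)/(26 - 11) ≡ 4/15 mod 47. 15⁻¹ ≡ 22 (mod 47) since 15·22 = 330 ≡ 1, so λ ≡ 41.
  x = λ² - 11 - 26 = 1681 - 37 ≡ 46; y = λ·(11 - 46) - 29 ≡ 40. → (46, 40)
6P: (46, 40) + (26, 33). λ = (33 - 40)/(26 - 46) ≡ 40/27 mod 47. 27⁻¹ ≡ 7 (mod 47) since 27·7 = 189 ≡ 1, so λ ≡ 45.
  x = λ² - 46 - 26 = 2025 - 72 ≡ 26; y = λ·(46 - 26) - 40 ≡ 14. → (26, 14)
7P: (26, 14) + (26, 33): same x and y₁ ≡ -y₂, so the sum is O.
7P = O, so the order is 7.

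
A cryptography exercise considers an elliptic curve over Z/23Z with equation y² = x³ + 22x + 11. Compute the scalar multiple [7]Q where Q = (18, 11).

(9, 15)

Double-and-add on 7 = (111)₂. Start with Q = (18, 11) for the leading 1-bit.
double: tangent at (18, 11): λ = (3·18² + 22)/(2·11) ≡ 5/22. 22⁻¹ ≡ 22 (mod 23) since 22·22 = 484 ≡ 1, so λ ≡ 5·22 ≡ 18.
  x = λ² - 18 - 18 = 324 - 36 ≡ 12; y = λ·(18 - 12) - 11 ≡ 5. → (12, 5)
add Q: (12, 5) + (18, 11). λ = (11 - 5)/(18 - 12) ≡ 6/6 mod 23. 6⁻¹ ≡ 4 (mod 23), so λ ≡ 1.
  x = λ² - 12 - 18 = 1 - 30 ≡ 17; y = λ·(12 - 17) - 5 ≡ 13. → (17, 13)
double: tangent at (17, 13): λ = (3·17² + 22)/(2·13) ≡ 15/3. 3⁻¹ ≡ 8 (mod 23) since 3·8 = 24 ≡ 1, so λ ≡ 15·8 ≡ 5.
  x = λ² - 17 - 17 = 25 - 34 ≡ 14; y = λ·(17 - 14) - 13 ≡ 2. → (14, 2)
add Q: (14, 2) + (18, 11). λ = (11 - 2)/(18 - 14) ≡ 9/4 mod 23. 4⁻¹ ≡ 6 (mod 23), so λ ≡ 8.
  x = λ² - 14 - 18 = 64 - 32 ≡ 9; y = λ·(14 - 9) - 2 ≡ 15. → (9, 15)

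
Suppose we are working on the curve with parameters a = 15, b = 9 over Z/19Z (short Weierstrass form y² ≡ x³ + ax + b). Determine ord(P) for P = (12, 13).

2P: tangent at (12, 13): λ = (3·12² + 15)/(2·13) ≡ 10/7. 7⁻¹ ≡ 11 (mod 19), so λ ≡ 10·11 ≡ 15.
  x = λ² - 12 - 12 = 225 - 24 ≡ 11; y = λ·(12 - 11) - 13 ≡ 2. → (11, 2)
3P: (11, 2) + (12, 13). λ = (13 - 2)/(12 - 11) ≡ 11/1 mod 19. 1⁻¹ ≡ 1 (mod 19), so λ ≡ 11.
  x = λ² - 11 - 12 = 121 - 23 ≡ 3; y = λ·(11 - 3) - 2 ≡ 10. → (3, 10)
4P: (3, 10) + (12, 13). λ = (13 - 10)/(12 - 3) ≡ 3/9 mod 19. 9⁻¹ ≡ 17 (mod 19), so λ ≡ 13.
  x = λ² - 3 - 12 = 169 - 15 ≡ 2; y = λ·(3 - 2) - 10 ≡ 3. → (2, 3)
5P: (2, 3) + (12, 13). λ = (13 - 3)/(12 - 2) ≡ 10/10 mod 19. 10⁻¹ ≡ 2 (mod 19) since 10·2 = 20 ≡ 1, so λ ≡ 1.
  x = λ² - 2 - 12 = 1 - 14 ≡ 6; y = λ·(2 - 6) - 3 ≡ 12. → (6, 12)
6P: (6, 12) + (12, 13). λ = (13 - 12)/(12 - 6) ≡ 1/6 mod 19. 6⁻¹ ≡ 16 (mod 19), so λ ≡ 16.
  x = λ² - 6 - 12 = 256 - 18 ≡ 10; y = λ·(6 - 10) - 12 ≡ 0. → (10, 0)
7P: (10, 0) + (12, 13). λ = (13 - 0)/(12 - 10) ≡ 13/2 mod 19. 2⁻¹ ≡ 10 (mod 19) since 2·10 = 20 ≡ 1, so λ ≡ 16.
  x = λ² - 10 - 12 = 256 - 22 ≡ 6; y = λ·(10 - 6) - 0 ≡ 7. → (6, 7)
8P: (6, 7) + (12, 13). λ = (13 - 7)/(12 - 6) ≡ 6/6 mod 19. 6⁻¹ ≡ 16 (mod 19), so λ ≡ 1.
  x = λ² - 6 - 12 = 1 - 18 ≡ 2; y = λ·(6 - 2) - 7 ≡ 16. → (2, 16)
9P: (2, 16) + (12, 13). λ = (13 - 16)/(12 - 2) ≡ 16/10 mod 19. 10⁻¹ ≡ 2 (mod 19) since 10·2 = 20 ≡ 1, so λ ≡ 13.
  x = λ² - 2 - 12 = 169 - 14 ≡ 3; y = λ·(2 - 3) - 16 ≡ 9. → (3, 9)
10P: (3, 9) + (12, 13). λ = (13 - 9)/(12 - 3) ≡ 4/9 mod 19. 9⁻¹ ≡ 17 (mod 19) since 9·17 = 153 ≡ 1, so λ ≡ 11.
  x = λ² - 3 - 12 = 121 - 15 ≡ 11; y = λ·(3 - 11) - 9 ≡ 17. → (11, 17)
11P: (11, 17) + (12, 13). λ = (13 - 17)/(12 - 11) ≡ 15/1 mod 19. 1⁻¹ ≡ 1 (mod 19) since 1·1 = 1 ≡ 1, so λ ≡ 15.
  x = λ² - 11 - 12 = 225 - 23 ≡ 12; y = λ·(11 - 12) - 17 ≡ 6. → (12, 6)
12P: (12, 6) + (12, 13): same x and y₁ ≡ -y₂, so the sum is 𝒪.
12P = 𝒪, so the order is 12.

12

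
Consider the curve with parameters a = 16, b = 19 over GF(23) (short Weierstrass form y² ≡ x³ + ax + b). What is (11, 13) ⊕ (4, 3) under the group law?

(11, 13) + (4, 3). λ = (3 - 13)/(4 - 11) ≡ 13/16 mod 23. 16⁻¹ ≡ 13 (mod 23), so λ ≡ 8.
  x = λ² - 11 - 4 = 64 - 15 ≡ 3; y = λ·(11 - 3) - 13 ≡ 5. → (3, 5)

(3, 5)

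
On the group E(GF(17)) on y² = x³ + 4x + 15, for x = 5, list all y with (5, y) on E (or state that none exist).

none

x³ + 4x + 15 = 160 ≡ 7 (mod 17).
7 is a non-residue mod 17; no y exists.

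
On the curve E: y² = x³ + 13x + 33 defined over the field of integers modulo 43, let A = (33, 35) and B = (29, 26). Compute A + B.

(33, 35) + (29, 26). λ = (26 - 35)/(29 - 33) ≡ 34/39 mod 43. 39⁻¹ ≡ 32 (mod 43), so λ ≡ 13.
  x = λ² - 33 - 29 = 169 - 62 ≡ 21; y = λ·(33 - 21) - 35 ≡ 35. → (21, 35)

(21, 35)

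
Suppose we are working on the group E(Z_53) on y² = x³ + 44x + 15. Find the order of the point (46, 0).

2

2P: (46, 0) + (46, 0): same x and y₁ ≡ -y₂, so the sum is the point at infinity.
2P = the point at infinity, so the order is 2.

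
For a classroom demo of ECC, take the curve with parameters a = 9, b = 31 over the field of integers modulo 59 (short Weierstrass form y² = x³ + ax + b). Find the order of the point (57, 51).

10

2P: tangent at (57, 51): λ = (3·57² + 9)/(2·51) ≡ 21/43. 43⁻¹ ≡ 11 (mod 59), so λ ≡ 21·11 ≡ 54.
  x = λ² - 57 - 57 = 2916 - 114 ≡ 29; y = λ·(57 - 29) - 51 ≡ 45. → (29, 45)
3P: (29, 45) + (57, 51). λ = (51 - 45)/(57 - 29) ≡ 6/28 mod 59. 28⁻¹ ≡ 19 (mod 59), so λ ≡ 55.
  x = λ² - 29 - 57 = 3025 - 86 ≡ 48; y = λ·(29 - 48) - 45 ≡ 31. → (48, 31)
4P: (48, 31) + (57, 51). λ = (51 - 31)/(57 - 48) ≡ 20/9 mod 59. 9⁻¹ ≡ 46 (mod 59) since 9·46 = 414 ≡ 1, so λ ≡ 35.
  x = λ² - 48 - 57 = 1225 - 105 ≡ 58; y = λ·(48 - 58) - 31 ≡ 32. → (58, 32)
5P: (58, 32) + (57, 51). λ = (51 - 32)/(57 - 58) ≡ 19/58 mod 59. 58⁻¹ ≡ 58 (mod 59), so λ ≡ 40.
  x = λ² - 58 - 57 = 1600 - 115 ≡ 10; y = λ·(58 - 10) - 32 ≡ 0. → (10, 0)
6P: (10, 0) + (57, 51). λ = (51 - 0)/(57 - 10) ≡ 51/47 mod 59. 47⁻¹ ≡ 54 (mod 59) since 47·54 = 2538 ≡ 1, so λ ≡ 40.
  x = λ² - 10 - 57 = 1600 - 67 ≡ 58; y = λ·(10 - 58) - 0 ≡ 27. → (58, 27)
7P: (58, 27) + (57, 51). λ = (51 - 27)/(57 - 58) ≡ 24/58 mod 59. 58⁻¹ ≡ 58 (mod 59), so λ ≡ 35.
  x = λ² - 58 - 57 = 1225 - 115 ≡ 48; y = λ·(58 - 48) - 27 ≡ 28. → (48, 28)
8P: (48, 28) + (57, 51). λ = (51 - 28)/(57 - 48) ≡ 23/9 mod 59. 9⁻¹ ≡ 46 (mod 59), so λ ≡ 55.
  x = λ² - 48 - 57 = 3025 - 105 ≡ 29; y = λ·(48 - 29) - 28 ≡ 14. → (29, 14)
9P: (29, 14) + (57, 51). λ = (51 - 14)/(57 - 29) ≡ 37/28 mod 59. 28⁻¹ ≡ 19 (mod 59), so λ ≡ 54.
  x = λ² - 29 - 57 = 2916 - 86 ≡ 57; y = λ·(29 - 57) - 14 ≡ 8. → (57, 8)
10P: (57, 8) + (57, 51): same x and y₁ ≡ -y₂, so the sum is 𝒪.
10P = 𝒪, so the order is 10.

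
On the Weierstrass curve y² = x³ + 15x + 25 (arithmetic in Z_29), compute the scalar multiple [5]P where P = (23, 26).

(4, 2)

Double-and-add on 5 = (101)₂. Start with P = (23, 26) for the leading 1-bit.
double: tangent at (23, 26): λ = (3·23² + 15)/(2·26) ≡ 7/23. 23⁻¹ ≡ 24 (mod 29), so λ ≡ 7·24 ≡ 23.
  x = λ² - 23 - 23 = 529 - 46 ≡ 19; y = λ·(23 - 19) - 26 ≡ 8. → (19, 8)
double: tangent at (19, 8): λ = (3·19² + 15)/(2·8) ≡ 25/16. 16⁻¹ ≡ 20 (mod 29), so λ ≡ 25·20 ≡ 7.
  x = λ² - 19 - 19 = 49 - 38 ≡ 11; y = λ·(19 - 11) - 8 ≡ 19. → (11, 19)
add P: (11, 19) + (23, 26). λ = (26 - 19)/(23 - 11) ≡ 7/12 mod 29. 12⁻¹ ≡ 17 (mod 29) since 12·17 = 204 ≡ 1, so λ ≡ 3.
  x = λ² - 11 - 23 = 9 - 34 ≡ 4; y = λ·(11 - 4) - 19 ≡ 2. → (4, 2)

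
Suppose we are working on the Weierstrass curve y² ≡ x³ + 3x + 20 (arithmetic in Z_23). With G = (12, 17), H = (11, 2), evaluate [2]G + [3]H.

First 2G:
Repeated addition: build up to 2G.
2G: tangent at (12, 17): λ = (3·12² + 3)/(2·17) ≡ 21/11. 11⁻¹ ≡ 21 (mod 23) since 11·21 = 231 ≡ 1, so λ ≡ 21·21 ≡ 4.
  x = λ² - 12 - 12 = 16 - 24 ≡ 15; y = λ·(12 - 15) - 17 ≡ 17. → (15, 17)
2G = (15, 17).
Next 3H:
Repeated addition: build up to 3H.
2H: tangent at (11, 2): λ = (3·11² + 3)/(2·2) ≡ 21/4. 4⁻¹ ≡ 6 (mod 23), so λ ≡ 21·6 ≡ 11.
  x = λ² - 11 - 11 = 121 - 22 ≡ 7; y = λ·(11 - 7) - 2 ≡ 19. → (7, 19)
3H: (7, 19) + (11, 2). λ = (2 - 19)/(11 - 7) ≡ 6/4 mod 23. 4⁻¹ ≡ 6 (mod 23) since 4·6 = 24 ≡ 1, so λ ≡ 13.
  x = λ² - 7 - 11 = 169 - 18 ≡ 13; y = λ·(7 - 13) - 19 ≡ 18. → (13, 18)
3H = (13, 18).
Finally 2G + 3H:
(15, 17) + (13, 18). λ = (18 - 17)/(13 - 15) ≡ 1/21 mod 23. 21⁻¹ ≡ 11 (mod 23), so λ ≡ 11.
  x = λ² - 15 - 13 = 121 - 28 ≡ 1; y = λ·(15 - 1) - 17 ≡ 22. → (1, 22)

(1, 22)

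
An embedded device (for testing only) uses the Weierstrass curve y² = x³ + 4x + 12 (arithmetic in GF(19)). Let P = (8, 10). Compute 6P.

(11, 0)

Double-and-add on 6 = (110)₂. Start with P = (8, 10) for the leading 1-bit.
double: tangent at (8, 10): λ = (3·8² + 4)/(2·10) ≡ 6/1. 1⁻¹ ≡ 1 (mod 19), so λ ≡ 6·1 ≡ 6.
  x = λ² - 8 - 8 = 36 - 16 ≡ 1; y = λ·(8 - 1) - 10 ≡ 13. → (1, 13)
add P: (1, 13) + (8, 10). λ = (10 - 13)/(8 - 1) ≡ 16/7 mod 19. 7⁻¹ ≡ 11 (mod 19), so λ ≡ 5.
  x = λ² - 1 - 8 = 25 - 9 ≡ 16; y = λ·(1 - 16) - 13 ≡ 7. → (16, 7)
double: tangent at (16, 7): λ = (3·16² + 4)/(2·7) ≡ 12/14. 14⁻¹ ≡ 15 (mod 19) since 14·15 = 210 ≡ 1, so λ ≡ 12·15 ≡ 9.
  x = λ² - 16 - 16 = 81 - 32 ≡ 11; y = λ·(16 - 11) - 7 ≡ 0. → (11, 0)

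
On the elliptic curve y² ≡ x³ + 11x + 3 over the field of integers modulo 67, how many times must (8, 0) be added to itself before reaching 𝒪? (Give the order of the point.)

2P: (8, 0) + (8, 0): same x and y₁ ≡ -y₂, so the sum is 𝒪.
2P = 𝒪, so the order is 2.

2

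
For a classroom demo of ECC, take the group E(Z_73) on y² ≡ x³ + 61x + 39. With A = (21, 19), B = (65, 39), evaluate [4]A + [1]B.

First 4A:
Repeated addition: build up to 4A.
2A: tangent at (21, 19): λ = (3·21² + 61)/(2·19) ≡ 70/38. 38⁻¹ ≡ 25 (mod 73) since 38·25 = 950 ≡ 1, so λ ≡ 70·25 ≡ 71.
  x = λ² - 21 - 21 = 5041 - 42 ≡ 35; y = λ·(21 - 35) - 19 ≡ 9. → (35, 9)
3A: (35, 9) + (21, 19). λ = (19 - 9)/(21 - 35) ≡ 10/59 mod 73. 59⁻¹ ≡ 26 (mod 73), so λ ≡ 41.
  x = λ² - 35 - 21 = 1681 - 56 ≡ 19; y = λ·(35 - 19) - 9 ≡ 63. → (19, 63)
4A: (19, 63) + (21, 19). λ = (19 - 63)/(21 - 19) ≡ 29/2 mod 73. 2⁻¹ ≡ 37 (mod 73), so λ ≡ 51.
  x = λ² - 19 - 21 = 2601 - 40 ≡ 6; y = λ·(19 - 6) - 63 ≡ 16. → (6, 16)
4A = (6, 16).
Finally 4A + B:
(6, 16) + (65, 39). λ = (39 - 16)/(65 - 6) ≡ 23/59 mod 73. 59⁻¹ ≡ 26 (mod 73) since 59·26 = 1534 ≡ 1, so λ ≡ 14.
  x = λ² - 6 - 65 = 196 - 71 ≡ 52; y = λ·(6 - 52) - 16 ≡ 70. → (52, 70)

(52, 70)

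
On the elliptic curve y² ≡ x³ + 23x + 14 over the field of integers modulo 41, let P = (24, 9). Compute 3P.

(14, 13)

Repeated addition: build up to 3P.
2P: tangent at (24, 9): λ = (3·24² + 23)/(2·9) ≡ 29/18. 18⁻¹ ≡ 16 (mod 41), so λ ≡ 29·16 ≡ 13.
  x = λ² - 24 - 24 = 169 - 48 ≡ 39; y = λ·(24 - 39) - 9 ≡ 1. → (39, 1)
3P: (39, 1) + (24, 9). λ = (9 - 1)/(24 - 39) ≡ 8/26 mod 41. 26⁻¹ ≡ 30 (mod 41), so λ ≡ 35.
  x = λ² - 39 - 24 = 1225 - 63 ≡ 14; y = λ·(39 - 14) - 1 ≡ 13. → (14, 13)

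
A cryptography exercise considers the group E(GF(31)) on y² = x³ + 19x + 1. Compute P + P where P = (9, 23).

(22, 0)

tangent at (9, 23): λ = (3·9² + 19)/(2·23) ≡ 14/15. 15⁻¹ ≡ 29 (mod 31), so λ ≡ 14·29 ≡ 3.
  x = λ² - 9 - 9 = 9 - 18 ≡ 22; y = λ·(9 - 22) - 23 ≡ 0. → (22, 0)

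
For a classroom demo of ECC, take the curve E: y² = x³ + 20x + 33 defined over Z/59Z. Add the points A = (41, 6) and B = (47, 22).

(24, 0)

(41, 6) + (47, 22). λ = (22 - 6)/(47 - 41) ≡ 16/6 mod 59. 6⁻¹ ≡ 10 (mod 59), so λ ≡ 42.
  x = λ² - 41 - 47 = 1764 - 88 ≡ 24; y = λ·(41 - 24) - 6 ≡ 0. → (24, 0)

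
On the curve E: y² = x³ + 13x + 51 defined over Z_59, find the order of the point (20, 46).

2P: tangent at (20, 46): λ = (3·20² + 13)/(2·46) ≡ 33/33. 33⁻¹ ≡ 34 (mod 59), so λ ≡ 33·34 ≡ 1.
  x = λ² - 20 - 20 = 1 - 40 ≡ 20; y = λ·(20 - 20) - 46 ≡ 13. → (20, 13)
3P: (20, 13) + (20, 46): same x and y₁ ≡ -y₂, so the sum is O.
3P = O, so the order is 3.

3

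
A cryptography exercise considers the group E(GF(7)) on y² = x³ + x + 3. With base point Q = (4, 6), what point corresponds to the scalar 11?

(4, 1)

Double-and-add on 11 = (1011)₂. Start with Q = (4, 6) for the leading 1-bit.
double: tangent at (4, 6): λ = (3·4² + 1)/(2·6) ≡ 0/5. 5⁻¹ ≡ 3 (mod 7), so λ ≡ 0·3 ≡ 0.
  x = λ² - 4 - 4 = 0 - 8 ≡ 6; y = λ·(4 - 6) - 6 ≡ 1. → (6, 1)
double: tangent at (6, 1): λ = (3·6² + 1)/(2·1) ≡ 4/2. 2⁻¹ ≡ 4 (mod 7) since 2·4 = 8 ≡ 1, so λ ≡ 4·4 ≡ 2.
  x = λ² - 6 - 6 = 4 - 12 ≡ 6; y = λ·(6 - 6) - 1 ≡ 6. → (6, 6)
add Q: (6, 6) + (4, 6). λ = (6 - 6)/(4 - 6) ≡ 0/5 mod 7. 5⁻¹ ≡ 3 (mod 7) since 5·3 = 15 ≡ 1, so λ ≡ 0.
  x = λ² - 6 - 4 = 0 - 10 ≡ 4; y = λ·(6 - 4) - 6 ≡ 1. → (4, 1)
double: tangent at (4, 1): λ = (3·4² + 1)/(2·1) ≡ 0/2. 2⁻¹ ≡ 4 (mod 7), so λ ≡ 0·4 ≡ 0.
  x = λ² - 4 - 4 = 0 - 8 ≡ 6; y = λ·(4 - 6) - 1 ≡ 6. → (6, 6)
add Q: (6, 6) + (4, 6). λ = (6 - 6)/(4 - 6) ≡ 0/5 mod 7. 5⁻¹ ≡ 3 (mod 7), so λ ≡ 0.
  x = λ² - 6 - 4 = 0 - 10 ≡ 4; y = λ·(6 - 4) - 6 ≡ 1. → (4, 1)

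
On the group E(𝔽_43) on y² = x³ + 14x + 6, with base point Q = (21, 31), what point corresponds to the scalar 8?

(9, 1)

Repeated addition: build up to 8Q.
2Q: tangent at (21, 31): λ = (3·21² + 14)/(2·31) ≡ 4/19. 19⁻¹ ≡ 34 (mod 43) since 19·34 = 646 ≡ 1, so λ ≡ 4·34 ≡ 7.
  x = λ² - 21 - 21 = 49 - 42 ≡ 7; y = λ·(21 - 7) - 31 ≡ 24. → (7, 24)
3Q: (7, 24) + (21, 31). λ = (31 - 24)/(21 - 7) ≡ 7/14 mod 43. 14⁻¹ ≡ 40 (mod 43), so λ ≡ 22.
  x = λ² - 7 - 21 = 484 - 28 ≡ 26; y = λ·(7 - 26) - 24 ≡ 31. → (26, 31)
4Q: (26, 31) + (21, 31). λ = (31 - 31)/(21 - 26) ≡ 0/38 mod 43. 38⁻¹ ≡ 17 (mod 43) since 38·17 = 646 ≡ 1, so λ ≡ 0.
  x = λ² - 26 - 21 = 0 - 47 ≡ 39; y = λ·(26 - 39) - 31 ≡ 12. → (39, 12)
5Q: (39, 12) + (21, 31). λ = (31 - 12)/(21 - 39) ≡ 19/25 mod 43. 25⁻¹ ≡ 31 (mod 43) since 25·31 = 775 ≡ 1, so λ ≡ 30.
  x = λ² - 39 - 21 = 900 - 60 ≡ 23; y = λ·(39 - 23) - 12 ≡ 38. → (23, 38)
6Q: (23, 38) + (21, 31). λ = (31 - 38)/(21 - 23) ≡ 36/41 mod 43. 41⁻¹ ≡ 21 (mod 43) since 41·21 = 861 ≡ 1, so λ ≡ 25.
  x = λ² - 23 - 21 = 625 - 44 ≡ 22; y = λ·(23 - 22) - 38 ≡ 30. → (22, 30)
7Q: (22, 30) + (21, 31). λ = (31 - 30)/(21 - 22) ≡ 1/42 mod 43. 42⁻¹ ≡ 42 (mod 43), so λ ≡ 42.
  x = λ² - 22 - 21 = 1764 - 43 ≡ 1; y = λ·(22 - 1) - 30 ≡ 35. → (1, 35)
8Q: (1, 35) + (21, 31). λ = (31 - 35)/(21 - 1) ≡ 39/20 mod 43. 20⁻¹ ≡ 28 (mod 43), so λ ≡ 17.
  x = λ² - 1 - 21 = 289 - 22 ≡ 9; y = λ·(1 - 9) - 35 ≡ 1. → (9, 1)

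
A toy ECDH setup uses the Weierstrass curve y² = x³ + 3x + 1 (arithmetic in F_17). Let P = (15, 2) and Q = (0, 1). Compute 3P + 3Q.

First 3P:
Repeated addition: build up to 3P.
2P: tangent at (15, 2): λ = (3·15² + 3)/(2·2) ≡ 15/4. 4⁻¹ ≡ 13 (mod 17) since 4·13 = 52 ≡ 1, so λ ≡ 15·13 ≡ 8.
  x = λ² - 15 - 15 = 64 - 30 ≡ 0; y = λ·(15 - 0) - 2 ≡ 16. → (0, 16)
3P: (0, 16) + (15, 2). λ = (2 - 16)/(15 - 0) ≡ 3/15 mod 17. 15⁻¹ ≡ 8 (mod 17), so λ ≡ 7.
  x = λ² - 0 - 15 = 49 - 15 ≡ 0; y = λ·(0 - 0) - 16 ≡ 1. → (0, 1)
3P = (0, 1).
Next 3Q:
Repeated addition: build up to 3Q.
2Q: tangent at (0, 1): λ = (3·0² + 3)/(2·1) ≡ 3/2. 2⁻¹ ≡ 9 (mod 17), so λ ≡ 3·9 ≡ 10.
  x = λ² - 0 - 0 = 100 - 0 ≡ 15; y = λ·(0 - 15) - 1 ≡ 2. → (15, 2)
3Q: (15, 2) + (0, 1). λ = (1 - 2)/(0 - 15) ≡ 16/2 mod 17. 2⁻¹ ≡ 9 (mod 17) since 2·9 = 18 ≡ 1, so λ ≡ 8.
  x = λ² - 15 - 0 = 64 - 15 ≡ 15; y = λ·(15 - 15) - 2 ≡ 15. → (15, 15)
3Q = (15, 15).
Finally 3P + 3Q:
(0, 1) + (15, 15). λ = (15 - 1)/(15 - 0) ≡ 14/15 mod 17. 15⁻¹ ≡ 8 (mod 17), so λ ≡ 10.
  x = λ² - 0 - 15 = 100 - 15 ≡ 0; y = λ·(0 - 0) - 1 ≡ 16. → (0, 16)

(0, 16)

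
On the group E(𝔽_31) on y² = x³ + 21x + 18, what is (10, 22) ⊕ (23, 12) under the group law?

(10, 22) + (23, 12). λ = (12 - 22)/(23 - 10) ≡ 21/13 mod 31. 13⁻¹ ≡ 12 (mod 31) since 13·12 = 156 ≡ 1, so λ ≡ 4.
  x = λ² - 10 - 23 = 16 - 33 ≡ 14; y = λ·(10 - 14) - 22 ≡ 24. → (14, 24)

(14, 24)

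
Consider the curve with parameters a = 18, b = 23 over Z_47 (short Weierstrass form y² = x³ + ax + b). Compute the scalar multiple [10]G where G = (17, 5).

(11, 1)

Repeated addition: build up to 10G.
2G: tangent at (17, 5): λ = (3·17² + 18)/(2·5) ≡ 39/10. 10⁻¹ ≡ 33 (mod 47), so λ ≡ 39·33 ≡ 18.
  x = λ² - 17 - 17 = 324 - 34 ≡ 8; y = λ·(17 - 8) - 5 ≡ 16. → (8, 16)
3G: (8, 16) + (17, 5). λ = (5 - 16)/(17 - 8) ≡ 36/9 mod 47. 9⁻¹ ≡ 21 (mod 47) since 9·21 = 189 ≡ 1, so λ ≡ 4.
  x = λ² - 8 - 17 = 16 - 25 ≡ 38; y = λ·(8 - 38) - 16 ≡ 5. → (38, 5)
4G: (38, 5) + (17, 5). λ = (5 - 5)/(17 - 38) ≡ 0/26 mod 47. 26⁻¹ ≡ 38 (mod 47), so λ ≡ 0.
  x = λ² - 38 - 17 = 0 - 55 ≡ 39; y = λ·(38 - 39) - 5 ≡ 42. → (39, 42)
5G: (39, 42) + (17, 5). λ = (5 - 42)/(17 - 39) ≡ 10/25 mod 47. 25⁻¹ ≡ 32 (mod 47), so λ ≡ 38.
  x = λ² - 39 - 17 = 1444 - 56 ≡ 25; y = λ·(39 - 25) - 42 ≡ 20. → (25, 20)
6G: (25, 20) + (17, 5). λ = (5 - 20)/(17 - 25) ≡ 32/39 mod 47. 39⁻¹ ≡ 41 (mod 47) since 39·41 = 1599 ≡ 1, so λ ≡ 43.
  x = λ² - 25 - 17 = 1849 - 42 ≡ 21; y = λ·(25 - 21) - 20 ≡ 11. → (21, 11)
7G: (21, 11) + (17, 5). λ = (5 - 11)/(17 - 21) ≡ 41/43 mod 47. 43⁻¹ ≡ 35 (mod 47), so λ ≡ 25.
  x = λ² - 21 - 17 = 625 - 38 ≡ 23; y = λ·(21 - 23) - 11 ≡ 33. → (23, 33)
8G: (23, 33) + (17, 5). λ = (5 - 33)/(17 - 23) ≡ 19/41 mod 47. 41⁻¹ ≡ 39 (mod 47), so λ ≡ 36.
  x = λ² - 23 - 17 = 1296 - 40 ≡ 34; y = λ·(23 - 34) - 33 ≡ 41. → (34, 41)
9G: (34, 41) + (17, 5). λ = (5 - 41)/(17 - 34) ≡ 11/30 mod 47. 30⁻¹ ≡ 11 (mod 47), so λ ≡ 27.
  x = λ² - 34 - 17 = 729 - 51 ≡ 20; y = λ·(34 - 20) - 41 ≡ 8. → (20, 8)
10G: (20, 8) + (17, 5). λ = (5 - 8)/(17 - 20) ≡ 44/44 mod 47. 44⁻¹ ≡ 31 (mod 47), so λ ≡ 1.
  x = λ² - 20 - 17 = 1 - 37 ≡ 11; y = λ·(20 - 11) - 8 ≡ 1. → (11, 1)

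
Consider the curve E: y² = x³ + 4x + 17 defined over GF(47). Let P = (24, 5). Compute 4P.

Double-and-add on 4 = (100)₂. Start with P = (24, 5) for the leading 1-bit.
double: tangent at (24, 5): λ = (3·24² + 4)/(2·5) ≡ 40/10. 10⁻¹ ≡ 33 (mod 47) since 10·33 = 330 ≡ 1, so λ ≡ 40·33 ≡ 4.
  x = λ² - 24 - 24 = 16 - 48 ≡ 15; y = λ·(24 - 15) - 5 ≡ 31. → (15, 31)
double: tangent at (15, 31): λ = (3·15² + 4)/(2·31) ≡ 21/15. 15⁻¹ ≡ 22 (mod 47) since 15·22 = 330 ≡ 1, so λ ≡ 21·22 ≡ 39.
  x = λ² - 15 - 15 = 1521 - 30 ≡ 34; y = λ·(15 - 34) - 31 ≡ 27. → (34, 27)

(34, 27)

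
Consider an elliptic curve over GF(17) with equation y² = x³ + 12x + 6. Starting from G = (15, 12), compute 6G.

Repeated addition: build up to 6G.
2G: tangent at (15, 12): λ = (3·15² + 12)/(2·12) ≡ 7/7. 7⁻¹ ≡ 5 (mod 17) since 7·5 = 35 ≡ 1, so λ ≡ 7·5 ≡ 1.
  x = λ² - 15 - 15 = 1 - 30 ≡ 5; y = λ·(15 - 5) - 12 ≡ 15. → (5, 15)
3G: (5, 15) + (15, 12). λ = (12 - 15)/(15 - 5) ≡ 14/10 mod 17. 10⁻¹ ≡ 12 (mod 17) since 10·12 = 120 ≡ 1, so λ ≡ 15.
  x = λ² - 5 - 15 = 225 - 20 ≡ 1; y = λ·(5 - 1) - 15 ≡ 11. → (1, 11)
4G: (1, 11) + (15, 12). λ = (12 - 11)/(15 - 1) ≡ 1/14 mod 17. 14⁻¹ ≡ 11 (mod 17), so λ ≡ 11.
  x = λ² - 1 - 15 = 121 - 16 ≡ 3; y = λ·(1 - 3) - 11 ≡ 1. → (3, 1)
5G: (3, 1) + (15, 12). λ = (12 - 1)/(15 - 3) ≡ 11/12 mod 17. 12⁻¹ ≡ 10 (mod 17), so λ ≡ 8.
  x = λ² - 3 - 15 = 64 - 18 ≡ 12; y = λ·(3 - 12) - 1 ≡ 12. → (12, 12)
6G: (12, 12) + (15, 12). λ = (12 - 12)/(15 - 12) ≡ 0/3 mod 17. 3⁻¹ ≡ 6 (mod 17), so λ ≡ 0.
  x = λ² - 12 - 15 = 0 - 27 ≡ 7; y = λ·(12 - 7) - 12 ≡ 5. → (7, 5)

(7, 5)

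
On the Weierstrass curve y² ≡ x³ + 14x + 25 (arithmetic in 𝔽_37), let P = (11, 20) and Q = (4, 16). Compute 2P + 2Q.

First 2P:
Repeated addition: build up to 2P.
2P: tangent at (11, 20): λ = (3·11² + 14)/(2·20) ≡ 7/3. 3⁻¹ ≡ 25 (mod 37) since 3·25 = 75 ≡ 1, so λ ≡ 7·25 ≡ 27.
  x = λ² - 11 - 11 = 729 - 22 ≡ 4; y = λ·(11 - 4) - 20 ≡ 21. → (4, 21)
2P = (4, 21).
Next 2Q:
Repeated addition: build up to 2Q.
2Q: tangent at (4, 16): λ = (3·4² + 14)/(2·16) ≡ 25/32. 32⁻¹ ≡ 22 (mod 37), so λ ≡ 25·22 ≡ 32.
  x = λ² - 4 - 4 = 1024 - 8 ≡ 17; y = λ·(4 - 17) - 16 ≡ 12. → (17, 12)
2Q = (17, 12).
Finally 2P + 2Q:
(4, 21) + (17, 12). λ = (12 - 21)/(17 - 4) ≡ 28/13 mod 37. 13⁻¹ ≡ 20 (mod 37), so λ ≡ 5.
  x = λ² - 4 - 17 = 25 - 21 ≡ 4; y = λ·(4 - 4) - 21 ≡ 16. → (4, 16)

(4, 16)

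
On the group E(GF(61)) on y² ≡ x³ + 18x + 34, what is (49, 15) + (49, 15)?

(5, 35)

tangent at (49, 15): λ = (3·49² + 18)/(2·15) ≡ 23/30. 30⁻¹ ≡ 59 (mod 61), so λ ≡ 23·59 ≡ 15.
  x = λ² - 49 - 49 = 225 - 98 ≡ 5; y = λ·(49 - 5) - 15 ≡ 35. → (5, 35)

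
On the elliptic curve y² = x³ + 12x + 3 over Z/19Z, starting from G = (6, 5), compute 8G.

O

Double-and-add on 8 = (1000)₂. Start with G = (6, 5) for the leading 1-bit.
double: tangent at (6, 5): λ = (3·6² + 12)/(2·5) ≡ 6/10. 10⁻¹ ≡ 2 (mod 19) since 10·2 = 20 ≡ 1, so λ ≡ 6·2 ≡ 12.
  x = λ² - 6 - 6 = 144 - 12 ≡ 18; y = λ·(6 - 18) - 5 ≡ 3. → (18, 3)
double: tangent at (18, 3): λ = (3·18² + 12)/(2·3) ≡ 15/6. 6⁻¹ ≡ 16 (mod 19), so λ ≡ 15·16 ≡ 12.
  x = λ² - 18 - 18 = 144 - 36 ≡ 13; y = λ·(18 - 13) - 3 ≡ 0. → (13, 0)
double: (13, 0) + (13, 0): same x and y₁ ≡ -y₂, so the sum is O.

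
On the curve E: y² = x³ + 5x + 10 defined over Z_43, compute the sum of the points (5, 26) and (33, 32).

(5, 26) + (33, 32). λ = (32 - 26)/(33 - 5) ≡ 6/28 mod 43. 28⁻¹ ≡ 20 (mod 43), so λ ≡ 34.
  x = λ² - 5 - 33 = 1156 - 38 ≡ 0; y = λ·(5 - 0) - 26 ≡ 15. → (0, 15)

(0, 15)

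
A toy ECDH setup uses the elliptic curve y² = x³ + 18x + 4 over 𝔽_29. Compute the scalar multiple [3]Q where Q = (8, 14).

(10, 16)

Repeated addition: build up to 3Q.
2Q: tangent at (8, 14): λ = (3·8² + 18)/(2·14) ≡ 7/28. 28⁻¹ ≡ 28 (mod 29) since 28·28 = 784 ≡ 1, so λ ≡ 7·28 ≡ 22.
  x = λ² - 8 - 8 = 484 - 16 ≡ 4; y = λ·(8 - 4) - 14 ≡ 16. → (4, 16)
3Q: (4, 16) + (8, 14). λ = (14 - 16)/(8 - 4) ≡ 27/4 mod 29. 4⁻¹ ≡ 22 (mod 29) since 4·22 = 88 ≡ 1, so λ ≡ 14.
  x = λ² - 4 - 8 = 196 - 12 ≡ 10; y = λ·(4 - 10) - 16 ≡ 16. → (10, 16)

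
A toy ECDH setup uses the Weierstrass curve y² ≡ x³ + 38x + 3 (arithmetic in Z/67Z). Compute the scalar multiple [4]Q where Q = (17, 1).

(13, 9)

Double-and-add on 4 = (100)₂. Start with Q = (17, 1) for the leading 1-bit.
double: tangent at (17, 1): λ = (3·17² + 38)/(2·1) ≡ 34/2. 2⁻¹ ≡ 34 (mod 67), so λ ≡ 34·34 ≡ 17.
  x = λ² - 17 - 17 = 289 - 34 ≡ 54; y = λ·(17 - 54) - 1 ≡ 40. → (54, 40)
double: tangent at (54, 40): λ = (3·54² + 38)/(2·40) ≡ 9/13. 13⁻¹ ≡ 31 (mod 67) since 13·31 = 403 ≡ 1, so λ ≡ 9·31 ≡ 11.
  x = λ² - 54 - 54 = 121 - 108 ≡ 13; y = λ·(54 - 13) - 40 ≡ 9. → (13, 9)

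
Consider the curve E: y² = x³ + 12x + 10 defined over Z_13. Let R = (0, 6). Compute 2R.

(1, 6)

tangent at (0, 6): λ = (3·0² + 12)/(2·6) ≡ 12/12. 12⁻¹ ≡ 12 (mod 13), so λ ≡ 12·12 ≡ 1.
  x = λ² - 0 - 0 = 1 - 0 ≡ 1; y = λ·(0 - 1) - 6 ≡ 6. → (1, 6)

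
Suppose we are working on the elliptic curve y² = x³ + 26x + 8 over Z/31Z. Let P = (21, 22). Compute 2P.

(25, 16)

tangent at (21, 22): λ = (3·21² + 26)/(2·22) ≡ 16/13. 13⁻¹ ≡ 12 (mod 31), so λ ≡ 16·12 ≡ 6.
  x = λ² - 21 - 21 = 36 - 42 ≡ 25; y = λ·(21 - 25) - 22 ≡ 16. → (25, 16)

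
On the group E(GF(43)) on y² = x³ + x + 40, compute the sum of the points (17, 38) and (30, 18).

(6, 41)

(17, 38) + (30, 18). λ = (18 - 38)/(30 - 17) ≡ 23/13 mod 43. 13⁻¹ ≡ 10 (mod 43), so λ ≡ 15.
  x = λ² - 17 - 30 = 225 - 47 ≡ 6; y = λ·(17 - 6) - 38 ≡ 41. → (6, 41)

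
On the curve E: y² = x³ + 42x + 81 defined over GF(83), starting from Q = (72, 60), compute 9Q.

Double-and-add on 9 = (1001)₂. Start with Q = (72, 60) for the leading 1-bit.
double: tangent at (72, 60): λ = (3·72² + 42)/(2·60) ≡ 73/37. 37⁻¹ ≡ 9 (mod 83), so λ ≡ 73·9 ≡ 76.
  x = λ² - 72 - 72 = 5776 - 144 ≡ 71; y = λ·(72 - 71) - 60 ≡ 16. → (71, 16)
double: tangent at (71, 16): λ = (3·71² + 42)/(2·16) ≡ 59/32. 32⁻¹ ≡ 13 (mod 83) since 32·13 = 416 ≡ 1, so λ ≡ 59·13 ≡ 20.
  x = λ² - 71 - 71 = 400 - 142 ≡ 9; y = λ·(71 - 9) - 16 ≡ 62. → (9, 62)
double: tangent at (9, 62): λ = (3·9² + 42)/(2·62) ≡ 36/41. 41⁻¹ ≡ 81 (mod 83) since 41·81 = 3321 ≡ 1, so λ ≡ 36·81 ≡ 11.
  x = λ² - 9 - 9 = 121 - 18 ≡ 20; y = λ·(9 - 20) - 62 ≡ 66. → (20, 66)
add Q: (20, 66) + (72, 60). λ = (60 - 66)/(72 - 20) ≡ 77/52 mod 83. 52⁻¹ ≡ 8 (mod 83), so λ ≡ 35.
  x = λ² - 20 - 72 = 1225 - 92 ≡ 54; y = λ·(20 - 54) - 66 ≡ 72. → (54, 72)

(54, 72)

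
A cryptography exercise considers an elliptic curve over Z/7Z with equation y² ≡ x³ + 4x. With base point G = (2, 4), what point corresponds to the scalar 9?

Double-and-add on 9 = (1001)₂. Start with G = (2, 4) for the leading 1-bit.
double: tangent at (2, 4): λ = (3·2² + 4)/(2·4) ≡ 2/1. 1⁻¹ ≡ 1 (mod 7), so λ ≡ 2·1 ≡ 2.
  x = λ² - 2 - 2 = 4 - 4 ≡ 0; y = λ·(2 - 0) - 4 ≡ 0. → (0, 0)
double: (0, 0) + (0, 0): same x and y₁ ≡ -y₂, so the sum is the point at infinity.
double: the point at infinity + the point at infinity = the point at infinity (identity).
add G: the point at infinity + (2, 4) = (2, 4) (identity).

(2, 4)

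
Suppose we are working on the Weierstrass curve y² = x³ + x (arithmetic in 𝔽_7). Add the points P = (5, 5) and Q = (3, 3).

(0, 0)

(5, 5) + (3, 3). λ = (3 - 5)/(3 - 5) ≡ 5/5 mod 7. 5⁻¹ ≡ 3 (mod 7), so λ ≡ 1.
  x = λ² - 5 - 3 = 1 - 8 ≡ 0; y = λ·(5 - 0) - 5 ≡ 0. → (0, 0)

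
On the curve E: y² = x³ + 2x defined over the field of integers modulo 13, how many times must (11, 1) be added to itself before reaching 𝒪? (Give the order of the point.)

10

2P: tangent at (11, 1): λ = (3·11² + 2)/(2·1) ≡ 1/2. 2⁻¹ ≡ 7 (mod 13), so λ ≡ 1·7 ≡ 7.
  x = λ² - 11 - 11 = 49 - 22 ≡ 1; y = λ·(11 - 1) - 1 ≡ 4. → (1, 4)
3P: (1, 4) + (11, 1). λ = (1 - 4)/(11 - 1) ≡ 10/10 mod 13. 10⁻¹ ≡ 4 (mod 13), so λ ≡ 1.
  x = λ² - 1 - 11 = 1 - 12 ≡ 2; y = λ·(1 - 2) - 4 ≡ 8. → (2, 8)
4P: (2, 8) + (11, 1). λ = (1 - 8)/(11 - 2) ≡ 6/9 mod 13. 9⁻¹ ≡ 3 (mod 13), so λ ≡ 5.
  x = λ² - 2 - 11 = 25 - 13 ≡ 12; y = λ·(2 - 12) - 8 ≡ 7. → (12, 7)
5P: (12, 7) + (11, 1). λ = (1 - 7)/(11 - 12) ≡ 7/12 mod 13. 12⁻¹ ≡ 12 (mod 13), so λ ≡ 6.
  x = λ² - 12 - 11 = 36 - 23 ≡ 0; y = λ·(12 - 0) - 7 ≡ 0. → (0, 0)
6P: (0, 0) + (11, 1). λ = (1 - 0)/(11 - 0) ≡ 1/11 mod 13. 11⁻¹ ≡ 6 (mod 13) since 11·6 = 66 ≡ 1, so λ ≡ 6.
  x = λ² - 0 - 11 = 36 - 11 ≡ 12; y = λ·(0 - 12) - 0 ≡ 6. → (12, 6)
7P: (12, 6) + (11, 1). λ = (1 - 6)/(11 - 12) ≡ 8/12 mod 13. 12⁻¹ ≡ 12 (mod 13) since 12·12 = 144 ≡ 1, so λ ≡ 5.
  x = λ² - 12 - 11 = 25 - 23 ≡ 2; y = λ·(12 - 2) - 6 ≡ 5. → (2, 5)
8P: (2, 5) + (11, 1). λ = (1 - 5)/(11 - 2) ≡ 9/9 mod 13. 9⁻¹ ≡ 3 (mod 13), so λ ≡ 1.
  x = λ² - 2 - 11 = 1 - 13 ≡ 1; y = λ·(2 - 1) - 5 ≡ 9. → (1, 9)
9P: (1, 9) + (11, 1). λ = (1 - 9)/(11 - 1) ≡ 5/10 mod 13. 10⁻¹ ≡ 4 (mod 13), so λ ≡ 7.
  x = λ² - 1 - 11 = 49 - 12 ≡ 11; y = λ·(1 - 11) - 9 ≡ 12. → (11, 12)
10P: (11, 12) + (11, 1): same x and y₁ ≡ -y₂, so the sum is 𝒪.
10P = 𝒪, so the order is 10.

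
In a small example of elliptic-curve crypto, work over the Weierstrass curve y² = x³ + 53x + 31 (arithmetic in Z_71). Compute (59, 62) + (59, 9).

O

The two points share x = 59 and their y-coordinates satisfy 62 + 9 ≡ 0 (mod 71), so they are inverses. Their sum is O.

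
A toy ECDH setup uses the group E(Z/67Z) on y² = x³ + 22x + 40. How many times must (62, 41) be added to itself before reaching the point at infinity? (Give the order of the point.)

5

2P: tangent at (62, 41): λ = (3·62² + 22)/(2·41) ≡ 30/15. 15⁻¹ ≡ 9 (mod 67), so λ ≡ 30·9 ≡ 2.
  x = λ² - 62 - 62 = 4 - 124 ≡ 14; y = λ·(62 - 14) - 41 ≡ 55. → (14, 55)
3P: (14, 55) + (62, 41). λ = (41 - 55)/(62 - 14) ≡ 53/48 mod 67. 48⁻¹ ≡ 7 (mod 67) since 48·7 = 336 ≡ 1, so λ ≡ 36.
  x = λ² - 14 - 62 = 1296 - 76 ≡ 14; y = λ·(14 - 14) - 55 ≡ 12. → (14, 12)
4P: (14, 12) + (62, 41). λ = (41 - 12)/(62 - 14) ≡ 29/48 mod 67. 48⁻¹ ≡ 7 (mod 67), so λ ≡ 2.
  x = λ² - 14 - 62 = 4 - 76 ≡ 62; y = λ·(14 - 62) - 12 ≡ 26. → (62, 26)
5P: (62, 26) + (62, 41): same x and y₁ ≡ -y₂, so the sum is the point at infinity.
5P = the point at infinity, so the order is 5.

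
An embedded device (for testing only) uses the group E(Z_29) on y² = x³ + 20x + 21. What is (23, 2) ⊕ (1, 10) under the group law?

(14, 0)

(23, 2) + (1, 10). λ = (10 - 2)/(1 - 23) ≡ 8/7 mod 29. 7⁻¹ ≡ 25 (mod 29), so λ ≡ 26.
  x = λ² - 23 - 1 = 676 - 24 ≡ 14; y = λ·(23 - 14) - 2 ≡ 0. → (14, 0)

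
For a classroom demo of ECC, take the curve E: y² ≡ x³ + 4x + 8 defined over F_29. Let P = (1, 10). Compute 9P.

(18, 5)

Double-and-add on 9 = (1001)₂. Start with P = (1, 10) for the leading 1-bit.
double: tangent at (1, 10): λ = (3·1² + 4)/(2·10) ≡ 7/20. 20⁻¹ ≡ 16 (mod 29), so λ ≡ 7·16 ≡ 25.
  x = λ² - 1 - 1 = 625 - 2 ≡ 14; y = λ·(1 - 14) - 10 ≡ 13. → (14, 13)
double: tangent at (14, 13): λ = (3·14² + 4)/(2·13) ≡ 12/26. 26⁻¹ ≡ 19 (mod 29) since 26·19 = 494 ≡ 1, so λ ≡ 12·19 ≡ 25.
  x = λ² - 14 - 14 = 625 - 28 ≡ 17; y = λ·(14 - 17) - 13 ≡ 28. → (17, 28)
double: tangent at (17, 28): λ = (3·17² + 4)/(2·28) ≡ 1/27. 27⁻¹ ≡ 14 (mod 29), so λ ≡ 1·14 ≡ 14.
  x = λ² - 17 - 17 = 196 - 34 ≡ 17; y = λ·(17 - 17) - 28 ≡ 1. → (17, 1)
add P: (17, 1) + (1, 10). λ = (10 - 1)/(1 - 17) ≡ 9/13 mod 29. 13⁻¹ ≡ 9 (mod 29), so λ ≡ 23.
  x = λ² - 17 - 1 = 529 - 18 ≡ 18; y = λ·(17 - 18) - 1 ≡ 5. → (18, 5)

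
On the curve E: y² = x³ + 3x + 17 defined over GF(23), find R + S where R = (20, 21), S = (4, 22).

(7, 17)

(20, 21) + (4, 22). λ = (22 - 21)/(4 - 20) ≡ 1/7 mod 23. 7⁻¹ ≡ 10 (mod 23), so λ ≡ 10.
  x = λ² - 20 - 4 = 100 - 24 ≡ 7; y = λ·(20 - 7) - 21 ≡ 17. → (7, 17)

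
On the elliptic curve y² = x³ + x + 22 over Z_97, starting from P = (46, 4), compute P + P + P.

Repeated addition: build up to 3P.
2P: tangent at (46, 4): λ = (3·46² + 1)/(2·4) ≡ 44/8. 8⁻¹ ≡ 85 (mod 97), so λ ≡ 44·85 ≡ 54.
  x = λ² - 46 - 46 = 2916 - 92 ≡ 11; y = λ·(46 - 11) - 4 ≡ 43. → (11, 43)
3P: (11, 43) + (46, 4). λ = (4 - 43)/(46 - 11) ≡ 58/35 mod 97. 35⁻¹ ≡ 61 (mod 97), so λ ≡ 46.
  x = λ² - 11 - 46 = 2116 - 57 ≡ 22; y = λ·(11 - 22) - 43 ≡ 33. → (22, 33)

(22, 33)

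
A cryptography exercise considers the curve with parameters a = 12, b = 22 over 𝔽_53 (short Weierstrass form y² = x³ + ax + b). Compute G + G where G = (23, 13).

(13, 19)

tangent at (23, 13): λ = (3·23² + 12)/(2·13) ≡ 9/26. 26⁻¹ ≡ 51 (mod 53) since 26·51 = 1326 ≡ 1, so λ ≡ 9·51 ≡ 35.
  x = λ² - 23 - 23 = 1225 - 46 ≡ 13; y = λ·(23 - 13) - 13 ≡ 19. → (13, 19)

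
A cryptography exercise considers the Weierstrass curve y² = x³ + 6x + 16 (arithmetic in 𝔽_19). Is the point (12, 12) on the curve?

y² = 12² ≡ 11; x³ + 6x + 16 = 1816 ≡ 11 (mod 19). 11 = 11.

yes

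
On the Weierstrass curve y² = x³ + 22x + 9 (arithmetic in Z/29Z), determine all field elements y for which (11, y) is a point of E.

4, 25

x³ + 22x + 9 = 1582 ≡ 16 (mod 29).
Square roots of 16 mod 29: 4 and 25 (since 4² = 16 ≡ 16).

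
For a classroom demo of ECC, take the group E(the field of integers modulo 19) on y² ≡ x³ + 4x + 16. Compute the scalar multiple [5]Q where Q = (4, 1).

(5, 16)

Repeated addition: build up to 5Q.
2Q: tangent at (4, 1): λ = (3·4² + 4)/(2·1) ≡ 14/2. 2⁻¹ ≡ 10 (mod 19) since 2·10 = 20 ≡ 1, so λ ≡ 14·10 ≡ 7.
  x = λ² - 4 - 4 = 49 - 8 ≡ 3; y = λ·(4 - 3) - 1 ≡ 6. → (3, 6)
3Q: (3, 6) + (4, 1). λ = (1 - 6)/(4 - 3) ≡ 14/1 mod 19. 1⁻¹ ≡ 1 (mod 19), so λ ≡ 14.
  x = λ² - 3 - 4 = 196 - 7 ≡ 18; y = λ·(3 - 18) - 6 ≡ 12. → (18, 12)
4Q: (18, 12) + (4, 1). λ = (1 - 12)/(4 - 18) ≡ 8/5 mod 19. 5⁻¹ ≡ 4 (mod 19), so λ ≡ 13.
  x = λ² - 18 - 4 = 169 - 22 ≡ 14; y = λ·(18 - 14) - 12 ≡ 2. → (14, 2)
5Q: (14, 2) + (4, 1). λ = (1 - 2)/(4 - 14) ≡ 18/9 mod 19. 9⁻¹ ≡ 17 (mod 19) since 9·17 = 153 ≡ 1, so λ ≡ 2.
  x = λ² - 14 - 4 = 4 - 18 ≡ 5; y = λ·(14 - 5) - 2 ≡ 16. → (5, 16)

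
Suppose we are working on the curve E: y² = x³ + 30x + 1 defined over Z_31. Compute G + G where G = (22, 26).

tangent at (22, 26): λ = (3·22² + 30)/(2·26) ≡ 25/21. 21⁻¹ ≡ 3 (mod 31), so λ ≡ 25·3 ≡ 13.
  x = λ² - 22 - 22 = 169 - 44 ≡ 1; y = λ·(22 - 1) - 26 ≡ 30. → (1, 30)

(1, 30)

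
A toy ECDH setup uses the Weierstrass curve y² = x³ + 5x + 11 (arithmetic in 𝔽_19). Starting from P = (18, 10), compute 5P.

(0, 7)

Repeated addition: build up to 5P.
2P: tangent at (18, 10): λ = (3·18² + 5)/(2·10) ≡ 8/1. 1⁻¹ ≡ 1 (mod 19), so λ ≡ 8·1 ≡ 8.
  x = λ² - 18 - 18 = 64 - 36 ≡ 9; y = λ·(18 - 9) - 10 ≡ 5. → (9, 5)
3P: (9, 5) + (18, 10). λ = (10 - 5)/(18 - 9) ≡ 5/9 mod 19. 9⁻¹ ≡ 17 (mod 19), so λ ≡ 9.
  x = λ² - 9 - 18 = 81 - 27 ≡ 16; y = λ·(9 - 16) - 5 ≡ 8. → (16, 8)
4P: (16, 8) + (18, 10). λ = (10 - 8)/(18 - 16) ≡ 2/2 mod 19. 2⁻¹ ≡ 10 (mod 19), so λ ≡ 1.
  x = λ² - 16 - 18 = 1 - 34 ≡ 5; y = λ·(16 - 5) - 8 ≡ 3. → (5, 3)
5P: (5, 3) + (18, 10). λ = (10 - 3)/(18 - 5) ≡ 7/13 mod 19. 13⁻¹ ≡ 3 (mod 19) since 13·3 = 39 ≡ 1, so λ ≡ 2.
  x = λ² - 5 - 18 = 4 - 23 ≡ 0; y = λ·(5 - 0) - 3 ≡ 7. → (0, 7)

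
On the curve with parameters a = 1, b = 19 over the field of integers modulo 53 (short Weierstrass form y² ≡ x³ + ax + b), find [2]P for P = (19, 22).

(28, 2)

tangent at (19, 22): λ = (3·19² + 1)/(2·22) ≡ 24/44. 44⁻¹ ≡ 47 (mod 53) since 44·47 = 2068 ≡ 1, so λ ≡ 24·47 ≡ 15.
  x = λ² - 19 - 19 = 225 - 38 ≡ 28; y = λ·(19 - 28) - 22 ≡ 2. → (28, 2)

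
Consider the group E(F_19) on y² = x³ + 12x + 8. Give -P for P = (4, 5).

-(4, 5) = (4, -5 mod 19) = (4, 14).

(4, 14)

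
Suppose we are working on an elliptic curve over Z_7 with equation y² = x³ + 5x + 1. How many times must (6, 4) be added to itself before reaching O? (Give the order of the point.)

12

2P: tangent at (6, 4): λ = (3·6² + 5)/(2·4) ≡ 1/1. 1⁻¹ ≡ 1 (mod 7), so λ ≡ 1·1 ≡ 1.
  x = λ² - 6 - 6 = 1 - 12 ≡ 3; y = λ·(6 - 3) - 4 ≡ 6. → (3, 6)
3P: (3, 6) + (6, 4). λ = (4 - 6)/(6 - 3) ≡ 5/3 mod 7. 3⁻¹ ≡ 5 (mod 7), so λ ≡ 4.
  x = λ² - 3 - 6 = 16 - 9 ≡ 0; y = λ·(3 - 0) - 6 ≡ 6. → (0, 6)
4P: (0, 6) + (6, 4). λ = (4 - 6)/(6 - 0) ≡ 5/6 mod 7. 6⁻¹ ≡ 6 (mod 7) since 6·6 = 36 ≡ 1, so λ ≡ 2.
  x = λ² - 0 - 6 = 4 - 6 ≡ 5; y = λ·(0 - 5) - 6 ≡ 5. → (5, 5)
5P: (5, 5) + (6, 4). λ = (4 - 5)/(6 - 5) ≡ 6/1 mod 7. 1⁻¹ ≡ 1 (mod 7) since 1·1 = 1 ≡ 1, so λ ≡ 6.
  x = λ² - 5 - 6 = 36 - 11 ≡ 4; y = λ·(5 - 4) - 5 ≡ 1. → (4, 1)
6P: (4, 1) + (6, 4). λ = (4 - 1)/(6 - 4) ≡ 3/2 mod 7. 2⁻¹ ≡ 4 (mod 7), so λ ≡ 5.
  x = λ² - 4 - 6 = 25 - 10 ≡ 1; y = λ·(4 - 1) - 1 ≡ 0. → (1, 0)
7P: (1, 0) + (6, 4). λ = (4 - 0)/(6 - 1) ≡ 4/5 mod 7. 5⁻¹ ≡ 3 (mod 7), so λ ≡ 5.
  x = λ² - 1 - 6 = 25 - 7 ≡ 4; y = λ·(1 - 4) - 0 ≡ 6. → (4, 6)
8P: (4, 6) + (6, 4). λ = (4 - 6)/(6 - 4) ≡ 5/2 mod 7. 2⁻¹ ≡ 4 (mod 7), so λ ≡ 6.
  x = λ² - 4 - 6 = 36 - 10 ≡ 5; y = λ·(4 - 5) - 6 ≡ 2. → (5, 2)
9P: (5, 2) + (6, 4). λ = (4 - 2)/(6 - 5) ≡ 2/1 mod 7. 1⁻¹ ≡ 1 (mod 7) since 1·1 = 1 ≡ 1, so λ ≡ 2.
  x = λ² - 5 - 6 = 4 - 11 ≡ 0; y = λ·(5 - 0) - 2 ≡ 1. → (0, 1)
10P: (0, 1) + (6, 4). λ = (4 - 1)/(6 - 0) ≡ 3/6 mod 7. 6⁻¹ ≡ 6 (mod 7) since 6·6 = 36 ≡ 1, so λ ≡ 4.
  x = λ² - 0 - 6 = 16 - 6 ≡ 3; y = λ·(0 - 3) - 1 ≡ 1. → (3, 1)
11P: (3, 1) + (6, 4). λ = (4 - 1)/(6 - 3) ≡ 3/3 mod 7. 3⁻¹ ≡ 5 (mod 7) since 3·5 = 15 ≡ 1, so λ ≡ 1.
  x = λ² - 3 - 6 = 1 - 9 ≡ 6; y = λ·(3 - 6) - 1 ≡ 3. → (6, 3)
12P: (6, 3) + (6, 4): same x and y₁ ≡ -y₂, so the sum is O.
12P = O, so the order is 12.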